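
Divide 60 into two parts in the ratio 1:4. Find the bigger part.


Total parts = 1 + 4 = 5
Value per part = 60 / 5 = 12
First share = 1 * 12 = 12
Second share = 4 * 12 = 48
Larger share = 48

48


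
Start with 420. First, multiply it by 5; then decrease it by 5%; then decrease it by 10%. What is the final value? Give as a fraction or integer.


Start with 420.
Step 1: Multiply by 5: 420 * 5 = 2100
Step 2: Decrease by 5%: 2100 * 95/100 = 1995
Step 3: Decrease by 10%: 1995 * 90/100 = 3591/2
Final result = 3591/2

3591/2


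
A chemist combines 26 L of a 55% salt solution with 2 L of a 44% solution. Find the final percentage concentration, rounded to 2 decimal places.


Solute in mixture 1 = 55% of 26 L = 26*55/100 = 143/10 L
Solute in mixture 2 = 44% of 2 L = 2*44/100 = 22/25 L
Total solute = 143/10 + 22/25 = 759/50 L
Total volume = 26 + 2 = 28 L
Final concentration = 759/50/28 * 100 = 54.21%

54.21


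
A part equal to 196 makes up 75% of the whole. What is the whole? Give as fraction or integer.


Given: 196 is 75% of the whole
Set up: 196 = 75/100 * whole
whole = 196 * 100 / 75
whole = 19600 / 75
whole = 784/3

784/3


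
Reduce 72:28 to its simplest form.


Find GCD(72, 28)
GCD = 4
Divide both by 4: 72/4 = 18, 28/4 = 7
Simplified ratio = 18:7

18:7


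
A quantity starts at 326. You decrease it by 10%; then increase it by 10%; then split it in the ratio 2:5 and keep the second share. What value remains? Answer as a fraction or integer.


Start with 326.
Step 1: Decrease by 10%: 326 * 90/100 = 1467/5
Step 2: Increase by 10%: 1467/5 * 110/100 = 16137/50
Step 3: Split 2:5, second share = 16137/50 * 5/7 = 16137/70
Final result = 16137/70

16137/70


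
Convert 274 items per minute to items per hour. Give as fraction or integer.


Converting from per minute to per hour
Rate = 274 items per minute
Multiply by 60: 274 * 60
= 16440 items per hour

16440


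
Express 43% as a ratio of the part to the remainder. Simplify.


Part = 43%, Remainder = 57%
Ratio = 43:57
GCD(43, 57) = 1
Simplify: 43:57 = 43:57

43:57


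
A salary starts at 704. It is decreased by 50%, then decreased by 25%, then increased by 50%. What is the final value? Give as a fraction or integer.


Start: 704
Step 1: decrease by 50% => multiply by 50/100
  704 * 50/100 = 352
Step 2: decrease by 25% => multiply by 75/100
  352 * 75/100 = 264
Step 3: increase by 50% => multiply by 150/100
  264 * 150/100 = 396
Final value = 396

396


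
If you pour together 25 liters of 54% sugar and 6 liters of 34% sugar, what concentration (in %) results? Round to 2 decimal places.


Solute in mixture 1 = 54% of 25 L = 25*54/100 = 27/2 L
Solute in mixture 2 = 34% of 6 L = 6*34/100 = 51/25 L
Total solute = 27/2 + 51/25 = 777/50 L
Total volume = 25 + 6 = 31 L
Final concentration = 777/50/31 * 100 = 50.13%

50.13


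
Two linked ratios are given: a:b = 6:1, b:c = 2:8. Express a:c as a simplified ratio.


Given a:b = 6:1 and b:c = 2:8
Make b consistent. Multiply first ratio by 2: a:b = 12:2
Multiply second ratio by 1: b:c = 2:8
Now b = 2 in both, so a:b:c = 12:2:8
Therefore a:c = 12:8
Simplify by GCD: a:c = 3:2

3:2


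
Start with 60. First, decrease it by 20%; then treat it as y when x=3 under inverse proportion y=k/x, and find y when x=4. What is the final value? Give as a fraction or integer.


Start with 60.
Step 1: Decrease by 20%: 60 * 80/100 = 48
Step 2: Inverse prop: k = (48)*3; new y = k/4 = 48*3/4 = 36
Final result = 36

36


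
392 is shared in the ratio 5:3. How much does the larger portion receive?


Total parts = 5 + 3 = 8
Value per part = 392 / 8 = 49
First share = 5 * 49 = 245
Second share = 3 * 49 = 147
Larger share = 245

245


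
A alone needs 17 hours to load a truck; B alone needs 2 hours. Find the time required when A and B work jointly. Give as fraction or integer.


Rate of A = 1/17 job per hour
Rate of B = 1/2 job per hour
Combined rate = 1/17 + 1/2
Find common denominator: (2 + 17)/(17*2) = 19/34
Combined rate = 19/34 job per hour
Time together = 1 / (19/34) = 34/19 hours

34/19


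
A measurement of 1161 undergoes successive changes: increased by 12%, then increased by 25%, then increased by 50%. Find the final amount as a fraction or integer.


Start: 1161
Step 1: increase by 12% => multiply by 112/100
  1161 * 112/100 = 32508/25
Step 2: increase by 25% => multiply by 125/100
  32508/25 * 125/100 = 8127/5
Step 3: increase by 50% => multiply by 150/100
  8127/5 * 150/100 = 24381/10
Final value = 24381/10

24381/10


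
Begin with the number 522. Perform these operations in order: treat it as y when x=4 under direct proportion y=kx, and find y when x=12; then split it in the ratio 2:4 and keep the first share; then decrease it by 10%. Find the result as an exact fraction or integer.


Start with 522.
Step 1: Direct prop: k = (522)/4; new y = k*12 = 522*12/4 = 1566
Step 2: Split 2:4, first share = 1566 * 2/6 = 522
Step 3: Decrease by 10%: 522 * 90/100 = 2349/5
Final result = 2349/5

2349/5


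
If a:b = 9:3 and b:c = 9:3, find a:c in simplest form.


Given a:b = 9:3 and b:c = 9:3
Make b consistent. Multiply first ratio by 9: a:b = 81:27
Multiply second ratio by 3: b:c = 27:9
Now b = 27 in both, so a:b:c = 81:27:9
Therefore a:c = 81:9
Simplify by GCD: a:c = 9:1

9:1


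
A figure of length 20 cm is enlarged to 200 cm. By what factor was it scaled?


Original length = 20 cm
Scaled length = 200 cm
Scale factor = 200 / 20
= 10

10


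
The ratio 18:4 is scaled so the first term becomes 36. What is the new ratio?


Original ratio: 18:4
First term target: 36
Scale factor = 36 / 18 = 2
Multiply second term: 4 * 2 = 8
Equivalent ratio = 36:8

36:8


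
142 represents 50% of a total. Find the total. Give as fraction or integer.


Given: 142 is 50% of the whole
Set up: 142 = 50/100 * whole
whole = 142 * 100 / 50
whole = 14200 / 50
whole = 284

284


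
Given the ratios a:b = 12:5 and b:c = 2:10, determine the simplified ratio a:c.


Given a:b = 12:5 and b:c = 2:10
Make b consistent. Multiply first ratio by 2: a:b = 24:10
Multiply second ratio by 5: b:c = 10:50
Now b = 10 in both, so a:b:c = 24:10:50
Therefore a:c = 24:50
Simplify by GCD: a:c = 12:25

12:25


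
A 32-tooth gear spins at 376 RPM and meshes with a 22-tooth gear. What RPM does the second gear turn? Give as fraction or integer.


Gear ratio: teeth_A * RPM_A = teeth_B * RPM_B
32 * 376 = 22 * RPM_B
12032 = 22 * RPM_B
RPM_B = 12032 / 22
RPM_B = 6016/11

6016/11


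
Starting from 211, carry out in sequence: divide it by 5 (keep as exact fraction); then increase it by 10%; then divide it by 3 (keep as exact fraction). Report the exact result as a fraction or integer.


Start with 211.
Step 1: Divide by 5: 211 / 5 = 211/5
Step 2: Increase by 10%: 211/5 * 110/100 = 2321/50
Step 3: Divide by 3: 2321/50 / 3 = 2321/150
Final result = 2321/150

2321/150


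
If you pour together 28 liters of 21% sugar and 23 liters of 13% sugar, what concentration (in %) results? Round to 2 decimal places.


Solute in mixture 1 = 21% of 28 L = 28*21/100 = 147/25 L
Solute in mixture 2 = 13% of 23 L = 23*13/100 = 299/100 L
Total solute = 147/25 + 299/100 = 887/100 L
Total volume = 28 + 23 = 51 L
Final concentration = 887/100/51 * 100 = 17.39%

17.39


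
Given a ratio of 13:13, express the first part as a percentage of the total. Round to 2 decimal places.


Total parts = 13 + 13 = 26
First part fraction = 13/26
Percentage = (13/26) * 100
= 0.5 * 100
= 50.00%

50.00


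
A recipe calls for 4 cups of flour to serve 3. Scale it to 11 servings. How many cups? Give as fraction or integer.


Original: 4 cups for 3 servings
Target servings = 11
Scaling factor = 11/3
New amount = 4 * 11/3
= 44/3
= 44/3 cups

44/3


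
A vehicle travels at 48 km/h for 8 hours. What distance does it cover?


Using distance = speed * time
Speed = 48 km/h
Time = 8 hours
Distance = 48 * 8
= 384 km

384


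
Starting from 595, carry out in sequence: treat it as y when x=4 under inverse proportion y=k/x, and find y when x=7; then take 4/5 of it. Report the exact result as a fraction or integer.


Start with 595.
Step 1: Inverse prop: k = (595)*4; new y = k/7 = 595*4/7 = 340
Step 2: Take 4/5: 340 * 4/5 = 272
Final result = 272

272


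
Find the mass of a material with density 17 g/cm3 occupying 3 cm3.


Using mass = density * volume
Density = 17 g/cm3
Volume = 3 cm3
Mass = 17 * 3
= 51 g

51


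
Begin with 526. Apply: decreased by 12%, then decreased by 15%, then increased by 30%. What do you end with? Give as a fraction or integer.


Start: 526
Step 1: decrease by 12% => multiply by 88/100
  526 * 88/100 = 11572/25
Step 2: decrease by 15% => multiply by 85/100
  11572/25 * 85/100 = 49181/125
Step 3: increase by 30% => multiply by 130/100
  49181/125 * 130/100 = 639353/1250
Final value = 639353/1250

639353/1250


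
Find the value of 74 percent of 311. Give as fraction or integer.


Compute 74% of 311
Convert percentage: 74% = 74/100
Multiply: 311 * 74/100
= 23014/100
= 11507/50

11507/50


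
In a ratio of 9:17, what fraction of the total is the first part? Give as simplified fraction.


Total parts = 9 + 17 = 26
First part fraction = 9/26
Simplify: 9/26 = 9/26

9/26


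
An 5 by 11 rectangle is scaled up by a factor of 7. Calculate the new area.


Original dimensions: 5 x 11
Enlargement factor = 7
New width = 5 * 7 = 35
New height = 11 * 7 = 77
New area = 35 * 77 = 2695

2695


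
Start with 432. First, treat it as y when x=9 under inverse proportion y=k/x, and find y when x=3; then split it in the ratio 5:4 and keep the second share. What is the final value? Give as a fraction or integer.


Start with 432.
Step 1: Inverse prop: k = (432)*9; new y = k/3 = 432*9/3 = 1296
Step 2: Split 5:4, second share = 1296 * 4/9 = 576
Final result = 576

576


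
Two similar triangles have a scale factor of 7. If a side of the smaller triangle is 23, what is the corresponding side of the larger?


Similar triangles have proportional sides
Scale factor = 7
Smaller side = 23
Corresponding larger side = 23 * 7
= 161

161


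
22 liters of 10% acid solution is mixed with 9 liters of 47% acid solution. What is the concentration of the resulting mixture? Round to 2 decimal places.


Solute in mixture 1 = 10% of 22 L = 22*10/100 = 11/5 L
Solute in mixture 2 = 47% of 9 L = 9*47/100 = 423/100 L
Total solute = 11/5 + 423/100 = 643/100 L
Total volume = 22 + 9 = 31 L
Final concentration = 643/100/31 * 100 = 20.74%

20.74


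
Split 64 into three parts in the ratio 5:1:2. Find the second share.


Ratio = 5:1:2
Total parts = 5 + 1 + 2 = 8
Value per part = 64 / 8 = 8
First share = 5 * 8 = 40
Middle share = 1 * 8 = 8
Third share = 2 * 8 = 16

8


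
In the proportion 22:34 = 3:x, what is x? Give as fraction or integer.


Setting up: 22/34 = 3/x
Cross multiply: 22 * x = 34 * 3
22x = 102
x = 102/22
x = 51/11

51/11


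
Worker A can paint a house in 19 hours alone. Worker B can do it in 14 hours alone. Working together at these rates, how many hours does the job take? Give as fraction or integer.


Rate of A = 1/19 job per hour
Rate of B = 1/14 job per hour
Combined rate = 1/19 + 1/14
Find common denominator: (14 + 19)/(19*14) = 33/266
Combined rate = 33/266 job per hour
Time together = 1 / (33/266) = 266/33 hours

266/33


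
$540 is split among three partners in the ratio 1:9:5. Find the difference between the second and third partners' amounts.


Total parts = 1 + 9 + 5 = 15
Value per part = 540 / 15 = 36
Shares: 1*36=36, 9*36=324, 5*36=180
Second share = 324, third share = 180
Difference = |324 - 180| = 144

144


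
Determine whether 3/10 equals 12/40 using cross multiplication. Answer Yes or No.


Cross multiply to check 3/10 = 12/40
Left cross product: 3 * 40 = 120
Right cross product: 10 * 12 = 120
120 = 120
Equal, so proportions match => Yes

Yes


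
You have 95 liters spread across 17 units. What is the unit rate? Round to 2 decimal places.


Total liters = 95
Number of units = 17
Unit rate = 95 / 17
= 5.59 liters per unit

5.59


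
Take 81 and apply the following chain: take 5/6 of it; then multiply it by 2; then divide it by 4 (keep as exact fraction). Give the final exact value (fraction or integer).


Start with 81.
Step 1: Take 5/6: 81 * 5/6 = 135/2
Step 2: Multiply by 2: 135/2 * 2 = 135
Step 3: Divide by 4: 135 / 4 = 135/4
Final result = 135/4

135/4


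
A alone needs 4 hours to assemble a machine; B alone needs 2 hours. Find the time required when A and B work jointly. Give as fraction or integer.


Rate of A = 1/4 job per hour
Rate of B = 1/2 job per hour
Combined rate = 1/4 + 1/2
Find common denominator: (2 + 4)/(4*2) = 6/8
Combined rate = 3/4 job per hour
Time together = 1 / (3/4) = 4/3 hours

4/3


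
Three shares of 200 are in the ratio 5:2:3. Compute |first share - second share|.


Total parts = 5 + 2 + 3 = 10
Value per part = 200 / 10 = 20
Shares: 5*20=100, 2*20=40, 3*20=60
First share = 100, second share = 40
Difference = |100 - 40| = 60

60


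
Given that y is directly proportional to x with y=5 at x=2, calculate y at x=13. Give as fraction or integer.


Direct proportion: y = kx
Find k: k = 5/2 = 5/2
Compute y at x=13: y = 5/2 * 13
y = 65/2

65/2


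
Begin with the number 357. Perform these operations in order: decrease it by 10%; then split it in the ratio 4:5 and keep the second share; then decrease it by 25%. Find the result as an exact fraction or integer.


Start with 357.
Step 1: Decrease by 10%: 357 * 90/100 = 3213/10
Step 2: Split 4:5, second share = 3213/10 * 5/9 = 357/2
Step 3: Decrease by 25%: 357/2 * 75/100 = 1071/8
Final result = 1071/8

1071/8


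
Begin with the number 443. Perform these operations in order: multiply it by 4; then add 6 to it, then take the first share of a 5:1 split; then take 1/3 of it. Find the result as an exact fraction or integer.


Start with 443.
Step 1: Multiply by 4: 443 * 4 = 1772
Step 2: Add 6: 1772+6=1778; split 5:1 first = 1778*5/6 = 4445/3
Step 3: Take 1/3: 4445/3 * 1/3 = 4445/9
Final result = 4445/9

4445/9


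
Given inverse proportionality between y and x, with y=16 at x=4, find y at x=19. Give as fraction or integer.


Inverse proportion: y = k/x
Find k: k = 4 * 16 = 64
Compute y at x=19: y = 64/19
y = 64/19

64/19


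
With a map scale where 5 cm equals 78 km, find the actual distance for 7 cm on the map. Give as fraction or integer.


Map scale: 5 cm = 78 km
Measured distance on map = 7 cm
Set up proportion: 7 * 78 / 5
= 546 / 5
= 546/5 km

546/5


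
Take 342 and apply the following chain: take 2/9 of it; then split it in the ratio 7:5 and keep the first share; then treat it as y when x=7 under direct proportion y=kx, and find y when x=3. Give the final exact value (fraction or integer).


Start with 342.
Step 1: Take 2/9: 342 * 2/9 = 76
Step 2: Split 7:5, first share = 76 * 7/12 = 133/3
Step 3: Direct prop: k = (133/3)/7; new y = k*3 = 133/3*3/7 = 19
Final result = 19

19


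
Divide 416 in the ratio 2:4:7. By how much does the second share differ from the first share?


Total parts = 2 + 4 + 7 = 13
Value per part = 416 / 13 = 32
Shares: 2*32=64, 4*32=128, 7*32=224
Second share = 128, first share = 64
Difference = |128 - 64| = 64

64


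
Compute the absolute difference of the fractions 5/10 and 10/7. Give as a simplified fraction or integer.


Simplify: 5/10 = 1/2 and 10/7 = 10/7
Find common denominator: LCD = 14
Convert: 7/14 and 20/14
Difference = |7 - 20|/14 = 13/14
Simplified = 13/14

13/14


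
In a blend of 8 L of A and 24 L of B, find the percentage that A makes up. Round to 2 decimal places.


Volume of A = 8 L
Volume of B = 24 L
Total volume = 8 + 24 = 32 L
Percentage of A = (8/32) * 100
= 25.00%

25.00


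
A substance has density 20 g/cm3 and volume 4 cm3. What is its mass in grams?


Using mass = density * volume
Density = 20 g/cm3
Volume = 4 cm3
Mass = 20 * 4
= 80 g

80


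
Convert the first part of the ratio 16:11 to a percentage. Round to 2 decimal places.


Total parts = 16 + 11 = 27
First part fraction = 16/27
Percentage = (16/27) * 100
= 0.592593 * 100
= 59.26%

59.26


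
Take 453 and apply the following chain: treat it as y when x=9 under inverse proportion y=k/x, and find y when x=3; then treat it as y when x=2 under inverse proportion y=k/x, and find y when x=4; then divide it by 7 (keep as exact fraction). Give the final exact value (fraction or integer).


Start with 453.
Step 1: Inverse prop: k = (453)*9; new y = k/3 = 453*9/3 = 1359
Step 2: Inverse prop: k = (1359)*2; new y = k/4 = 1359*2/4 = 1359/2
Step 3: Divide by 7: 1359/2 / 7 = 1359/14
Final result = 1359/14

1359/14


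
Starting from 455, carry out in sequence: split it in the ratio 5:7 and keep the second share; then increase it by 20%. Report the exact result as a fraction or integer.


Start with 455.
Step 1: Split 5:7, second share = 455 * 7/12 = 3185/12
Step 2: Increase by 20%: 3185/12 * 120/100 = 637/2
Final result = 637/2

637/2


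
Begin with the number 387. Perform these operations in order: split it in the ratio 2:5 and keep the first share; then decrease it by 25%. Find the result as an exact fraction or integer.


Start with 387.
Step 1: Split 2:5, first share = 387 * 2/7 = 774/7
Step 2: Decrease by 25%: 774/7 * 75/100 = 1161/14
Final result = 1161/14

1161/14


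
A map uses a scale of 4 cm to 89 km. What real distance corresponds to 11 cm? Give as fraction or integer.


Map scale: 4 cm = 89 km
Measured distance on map = 11 cm
Set up proportion: 11 * 89 / 4
= 979 / 4
= 979/4 km

979/4


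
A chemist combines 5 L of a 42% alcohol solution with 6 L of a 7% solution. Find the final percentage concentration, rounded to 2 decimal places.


Solute in mixture 1 = 42% of 5 L = 5*42/100 = 21/10 L
Solute in mixture 2 = 7% of 6 L = 6*7/100 = 21/50 L
Total solute = 21/10 + 21/50 = 63/25 L
Total volume = 5 + 6 = 11 L
Final concentration = 63/25/11 * 100 = 22.91%

22.91


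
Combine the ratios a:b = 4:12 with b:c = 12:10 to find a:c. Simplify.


Given a:b = 4:12 and b:c = 12:10
Make b consistent. Multiply first ratio by 12: a:b = 48:144
Multiply second ratio by 12: b:c = 144:120
Now b = 144 in both, so a:b:c = 48:144:120
Therefore a:c = 48:120
Simplify by GCD: a:c = 2:5

2:5


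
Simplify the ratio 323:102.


Find GCD(323, 102)
GCD = 17
Divide both by 17: 323/17 = 19, 102/17 = 6
Simplified ratio = 19:6

19:6


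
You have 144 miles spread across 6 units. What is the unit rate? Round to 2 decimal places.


Total miles = 144
Number of units = 6
Unit rate = 144 / 6
= 24 miles per unit

24


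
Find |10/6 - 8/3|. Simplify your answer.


Simplify: 10/6 = 5/3 and 8/3 = 8/3
Find common denominator: LCD = 3
Convert: 5/3 and 8/3
Difference = |5 - 8|/3 = 3/3
Simplified = 1

1


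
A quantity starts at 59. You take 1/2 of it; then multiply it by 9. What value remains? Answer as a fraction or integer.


Start with 59.
Step 1: Take 1/2: 59 * 1/2 = 59/2
Step 2: Multiply by 9: 59/2 * 9 = 531/2
Final result = 531/2

531/2


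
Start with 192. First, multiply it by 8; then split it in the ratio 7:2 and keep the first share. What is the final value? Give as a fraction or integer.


Start with 192.
Step 1: Multiply by 8: 192 * 8 = 1536
Step 2: Split 7:2, first share = 1536 * 7/9 = 3584/3
Final result = 3584/3

3584/3


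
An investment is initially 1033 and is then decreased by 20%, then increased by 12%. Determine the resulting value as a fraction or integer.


Start: 1033
Step 1: decrease by 20% => multiply by 80/100
  1033 * 80/100 = 4132/5
Step 2: increase by 12% => multiply by 112/100
  4132/5 * 112/100 = 115696/125
Final value = 115696/125

115696/125


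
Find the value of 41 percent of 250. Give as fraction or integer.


Compute 41% of 250
Convert percentage: 41% = 41/100
Multiply: 250 * 41/100
= 10250/100
= 205/2

205/2


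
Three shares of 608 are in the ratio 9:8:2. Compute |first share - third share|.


Total parts = 9 + 8 + 2 = 19
Value per part = 608 / 19 = 32
Shares: 9*32=288, 8*32=256, 2*32=64
First share = 288, third share = 64
Difference = |288 - 64| = 224

224


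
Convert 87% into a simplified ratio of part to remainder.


Part = 87%, Remainder = 13%
Ratio = 87:13
GCD(87, 13) = 1
Simplify: 87:13 = 87:13

87:13


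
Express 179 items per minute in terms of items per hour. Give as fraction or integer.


Converting from per minute to per hour
Rate = 179 items per minute
Multiply by 60: 179 * 60
= 10740 items per hour

10740


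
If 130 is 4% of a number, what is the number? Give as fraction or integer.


Given: 130 is 4% of the whole
Set up: 130 = 4/100 * whole
whole = 130 * 100 / 4
whole = 13000 / 4
whole = 3250

3250


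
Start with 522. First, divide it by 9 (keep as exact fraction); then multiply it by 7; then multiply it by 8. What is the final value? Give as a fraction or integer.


Start with 522.
Step 1: Divide by 9: 522 / 9 = 58
Step 2: Multiply by 7: 58 * 7 = 406
Step 3: Multiply by 8: 406 * 8 = 3248
Final result = 3248

3248


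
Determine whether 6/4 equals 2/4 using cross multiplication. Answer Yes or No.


Cross multiply to check 6/4 = 2/4
Left cross product: 6 * 4 = 24
Right cross product: 4 * 2 = 8
24 != 8
Not equal, so proportions differ => No

No


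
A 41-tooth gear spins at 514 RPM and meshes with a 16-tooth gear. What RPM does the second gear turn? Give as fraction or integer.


Gear ratio: teeth_A * RPM_A = teeth_B * RPM_B
41 * 514 = 16 * RPM_B
21074 = 16 * RPM_B
RPM_B = 21074 / 16
RPM_B = 10537/8

10537/8


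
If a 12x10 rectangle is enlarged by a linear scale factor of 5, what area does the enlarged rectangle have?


Original dimensions: 12 x 10
Enlargement factor = 5
New width = 12 * 5 = 60
New height = 10 * 5 = 50
New area = 60 * 50 = 3000

3000


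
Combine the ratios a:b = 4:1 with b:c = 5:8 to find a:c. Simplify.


Given a:b = 4:1 and b:c = 5:8
Make b consistent. Multiply first ratio by 5: a:b = 20:5
Multiply second ratio by 1: b:c = 5:8
Now b = 5 in both, so a:b:c = 20:5:8
Therefore a:c = 20:8
Simplify by GCD: a:c = 5:2

5:2


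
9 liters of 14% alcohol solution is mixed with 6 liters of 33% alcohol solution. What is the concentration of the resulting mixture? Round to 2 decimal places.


Solute in mixture 1 = 14% of 9 L = 9*14/100 = 63/50 L
Solute in mixture 2 = 33% of 6 L = 6*33/100 = 99/50 L
Total solute = 63/50 + 99/50 = 81/25 L
Total volume = 9 + 6 = 15 L
Final concentration = 81/25/15 * 100 = 21.60%

21.60


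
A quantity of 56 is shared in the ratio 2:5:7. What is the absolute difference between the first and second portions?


Total parts = 2 + 5 + 7 = 14
Value per part = 56 / 14 = 4
Shares: 2*4=8, 5*4=20, 7*4=28
First share = 8, second share = 20
Difference = |8 - 20| = 12

12


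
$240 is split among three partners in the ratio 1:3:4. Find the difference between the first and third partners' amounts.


Total parts = 1 + 3 + 4 = 8
Value per part = 240 / 8 = 30
Shares: 1*30=30, 3*30=90, 4*30=120
First share = 30, third share = 120
Difference = |30 - 120| = 90

90


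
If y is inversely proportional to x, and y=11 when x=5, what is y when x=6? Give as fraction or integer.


Inverse proportion: y = k/x
Find k: k = 5 * 11 = 55
Compute y at x=6: y = 55/6
y = 55/6

55/6


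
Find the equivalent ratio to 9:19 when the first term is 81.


Original ratio: 9:19
First term target: 81
Scale factor = 81 / 9 = 9
Multiply second term: 19 * 9 = 171
Equivalent ratio = 81:171

81:171


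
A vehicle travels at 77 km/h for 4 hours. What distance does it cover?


Using distance = speed * time
Speed = 77 km/h
Time = 4 hours
Distance = 77 * 4
= 308 km

308


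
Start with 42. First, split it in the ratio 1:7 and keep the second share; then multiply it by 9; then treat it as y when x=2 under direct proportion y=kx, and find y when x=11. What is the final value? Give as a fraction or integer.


Start with 42.
Step 1: Split 1:7, second share = 42 * 7/8 = 147/4
Step 2: Multiply by 9: 147/4 * 9 = 1323/4
Step 3: Direct prop: k = (1323/4)/2; new y = k*11 = 1323/4*11/2 = 14553/8
Final result = 14553/8

14553/8


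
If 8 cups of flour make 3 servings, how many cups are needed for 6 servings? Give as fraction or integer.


Original: 8 cups for 3 servings
Target servings = 6
Scaling factor = 6/3
New amount = 8 * 6/3
= 48/3
= 16 cups

16


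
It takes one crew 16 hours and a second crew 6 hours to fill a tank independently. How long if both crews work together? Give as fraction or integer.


Rate of A = 1/16 job per hour
Rate of B = 1/6 job per hour
Combined rate = 1/16 + 1/6
Find common denominator: (6 + 16)/(16*6) = 22/96
Combined rate = 11/48 job per hour
Time together = 1 / (11/48) = 48/11 hours

48/11


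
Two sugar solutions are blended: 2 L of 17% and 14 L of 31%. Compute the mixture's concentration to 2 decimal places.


Solute in mixture 1 = 17% of 2 L = 2*17/100 = 17/50 L
Solute in mixture 2 = 31% of 14 L = 14*31/100 = 217/50 L
Total solute = 17/50 + 217/50 = 117/25 L
Total volume = 2 + 14 = 16 L
Final concentration = 117/25/16 * 100 = 29.25%

29.25


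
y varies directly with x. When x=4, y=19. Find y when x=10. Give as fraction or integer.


Direct proportion: y = kx
Find k: k = 19/4 = 19/4
Compute y at x=10: y = 19/4 * 10
y = 95/2

95/2


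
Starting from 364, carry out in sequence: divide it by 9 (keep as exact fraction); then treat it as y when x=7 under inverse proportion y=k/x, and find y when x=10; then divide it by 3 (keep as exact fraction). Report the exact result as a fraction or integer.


Start with 364.
Step 1: Divide by 9: 364 / 9 = 364/9
Step 2: Inverse prop: k = (364/9)*7; new y = k/10 = 364/9*7/10 = 1274/45
Step 3: Divide by 3: 1274/45 / 3 = 1274/135
Final result = 1274/135

1274/135


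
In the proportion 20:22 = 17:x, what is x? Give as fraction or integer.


Setting up: 20/22 = 17/x
Cross multiply: 20 * x = 22 * 17
20x = 374
x = 374/20
x = 187/10

187/10


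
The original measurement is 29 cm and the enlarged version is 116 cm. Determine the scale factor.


Original length = 29 cm
Scaled length = 116 cm
Scale factor = 116 / 29
= 4

4


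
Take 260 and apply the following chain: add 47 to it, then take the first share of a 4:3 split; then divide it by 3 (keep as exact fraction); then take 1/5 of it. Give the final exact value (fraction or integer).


Start with 260.
Step 1: Add 47: 260+47=307; split 4:3 first = 307*4/7 = 1228/7
Step 2: Divide by 3: 1228/7 / 3 = 1228/21
Step 3: Take 1/5: 1228/21 * 1/5 = 1228/105
Final result = 1228/105

1228/105


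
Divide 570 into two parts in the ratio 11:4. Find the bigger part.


Total parts = 11 + 4 = 15
Value per part = 570 / 15 = 38
First share = 11 * 38 = 418
Second share = 4 * 38 = 152
Larger share = 418

418


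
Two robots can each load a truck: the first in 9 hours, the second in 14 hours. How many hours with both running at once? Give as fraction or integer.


Rate of A = 1/9 job per hour
Rate of B = 1/14 job per hour
Combined rate = 1/9 + 1/14
Find common denominator: (14 + 9)/(9*14) = 23/126
Combined rate = 23/126 job per hour
Time together = 1 / (23/126) = 126/23 hours

126/23


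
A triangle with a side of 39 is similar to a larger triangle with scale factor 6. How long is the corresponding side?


Similar triangles have proportional sides
Scale factor = 6
Smaller side = 39
Corresponding larger side = 39 * 6
= 234

234


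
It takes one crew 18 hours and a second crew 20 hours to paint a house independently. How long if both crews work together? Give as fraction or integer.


Rate of A = 1/18 job per hour
Rate of B = 1/20 job per hour
Combined rate = 1/18 + 1/20
Find common denominator: (20 + 18)/(18*20) = 38/360
Combined rate = 19/180 job per hour
Time together = 1 / (19/180) = 180/19 hours

180/19


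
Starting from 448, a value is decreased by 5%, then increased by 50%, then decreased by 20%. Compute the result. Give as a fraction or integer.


Start: 448
Step 1: decrease by 5% => multiply by 95/100
  448 * 95/100 = 2128/5
Step 2: increase by 50% => multiply by 150/100
  2128/5 * 150/100 = 3192/5
Step 3: decrease by 20% => multiply by 80/100
  3192/5 * 80/100 = 12768/25
Final value = 12768/25

12768/25


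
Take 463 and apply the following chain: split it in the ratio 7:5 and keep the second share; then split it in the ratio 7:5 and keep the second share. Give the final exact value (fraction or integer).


Start with 463.
Step 1: Split 7:5, second share = 463 * 5/12 = 2315/12
Step 2: Split 7:5, second share = 2315/12 * 5/12 = 11575/144
Final result = 11575/144

11575/144


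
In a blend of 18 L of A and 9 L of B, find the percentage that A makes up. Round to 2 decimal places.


Volume of A = 18 L
Volume of B = 9 L
Total volume = 18 + 9 = 27 L
Percentage of A = (18/27) * 100
= 66.67%

66.67


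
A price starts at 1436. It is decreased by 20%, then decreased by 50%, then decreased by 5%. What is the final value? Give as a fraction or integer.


Start: 1436
Step 1: decrease by 20% => multiply by 80/100
  1436 * 80/100 = 5744/5
Step 2: decrease by 50% => multiply by 50/100
  5744/5 * 50/100 = 2872/5
Step 3: decrease by 5% => multiply by 95/100
  2872/5 * 95/100 = 13642/25
Final value = 13642/25

13642/25


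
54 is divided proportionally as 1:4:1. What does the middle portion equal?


Ratio = 1:4:1
Total parts = 1 + 4 + 1 = 6
Value per part = 54 / 6 = 9
First share = 1 * 9 = 9
Middle share = 4 * 9 = 36
Third share = 1 * 9 = 9

36


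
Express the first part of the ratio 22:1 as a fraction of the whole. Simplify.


Total parts = 22 + 1 = 23
First part fraction = 22/23
Simplify: 22/23 = 22/23

22/23


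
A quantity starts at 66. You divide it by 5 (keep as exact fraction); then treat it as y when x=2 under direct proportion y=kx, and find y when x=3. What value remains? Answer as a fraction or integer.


Start with 66.
Step 1: Divide by 5: 66 / 5 = 66/5
Step 2: Direct prop: k = (66/5)/2; new y = k*3 = 66/5*3/2 = 99/5
Final result = 99/5

99/5


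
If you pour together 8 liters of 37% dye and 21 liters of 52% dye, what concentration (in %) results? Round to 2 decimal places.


Solute in mixture 1 = 37% of 8 L = 8*37/100 = 74/25 L
Solute in mixture 2 = 52% of 21 L = 21*52/100 = 273/25 L
Total solute = 74/25 + 273/25 = 347/25 L
Total volume = 8 + 21 = 29 L
Final concentration = 347/25/29 * 100 = 47.86%

47.86


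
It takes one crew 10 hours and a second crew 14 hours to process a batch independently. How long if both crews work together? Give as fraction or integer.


Rate of A = 1/10 job per hour
Rate of B = 1/14 job per hour
Combined rate = 1/10 + 1/14
Find common denominator: (14 + 10)/(10*14) = 24/140
Combined rate = 6/35 job per hour
Time together = 1 / (6/35) = 35/6 hours

35/6


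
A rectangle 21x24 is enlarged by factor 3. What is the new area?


Original dimensions: 21 x 24
Enlargement factor = 3
New width = 21 * 3 = 63
New height = 24 * 3 = 72
New area = 63 * 72 = 4536

4536


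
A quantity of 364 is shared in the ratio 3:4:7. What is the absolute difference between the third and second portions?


Total parts = 3 + 4 + 7 = 14
Value per part = 364 / 14 = 26
Shares: 3*26=78, 4*26=104, 7*26=182
Third share = 182, second share = 104
Difference = |182 - 104| = 78

78


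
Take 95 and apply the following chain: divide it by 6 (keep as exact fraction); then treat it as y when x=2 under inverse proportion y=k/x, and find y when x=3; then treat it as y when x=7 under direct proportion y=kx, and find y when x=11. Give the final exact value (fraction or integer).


Start with 95.
Step 1: Divide by 6: 95 / 6 = 95/6
Step 2: Inverse prop: k = (95/6)*2; new y = k/3 = 95/6*2/3 = 95/9
Step 3: Direct prop: k = (95/9)/7; new y = k*11 = 95/9*11/7 = 1045/63
Final result = 1045/63

1045/63


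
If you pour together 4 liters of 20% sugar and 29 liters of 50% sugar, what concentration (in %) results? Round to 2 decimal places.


Solute in mixture 1 = 20% of 4 L = 4*20/100 = 4/5 L
Solute in mixture 2 = 50% of 29 L = 29*50/100 = 29/2 L
Total solute = 4/5 + 29/2 = 153/10 L
Total volume = 4 + 29 = 33 L
Final concentration = 153/10/33 * 100 = 46.36%

46.36


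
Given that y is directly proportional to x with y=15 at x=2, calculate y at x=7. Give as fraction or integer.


Direct proportion: y = kx
Find k: k = 15/2 = 15/2
Compute y at x=7: y = 15/2 * 7
y = 105/2

105/2


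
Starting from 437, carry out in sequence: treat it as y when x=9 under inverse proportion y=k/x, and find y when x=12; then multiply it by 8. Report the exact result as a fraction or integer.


Start with 437.
Step 1: Inverse prop: k = (437)*9; new y = k/12 = 437*9/12 = 1311/4
Step 2: Multiply by 8: 1311/4 * 8 = 2622
Final result = 2622

2622


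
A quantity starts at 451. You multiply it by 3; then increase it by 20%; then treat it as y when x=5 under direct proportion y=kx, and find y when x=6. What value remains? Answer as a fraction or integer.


Start with 451.
Step 1: Multiply by 3: 451 * 3 = 1353
Step 2: Increase by 20%: 1353 * 120/100 = 8118/5
Step 3: Direct prop: k = (8118/5)/5; new y = k*6 = 8118/5*6/5 = 48708/25
Final result = 48708/25

48708/25


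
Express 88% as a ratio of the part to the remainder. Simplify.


Part = 88%, Remainder = 12%
Ratio = 88:12
GCD(88, 12) = 4
Simplify: 22:3 = 22:3

22:3


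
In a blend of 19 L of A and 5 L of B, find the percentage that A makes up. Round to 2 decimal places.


Volume of A = 19 L
Volume of B = 5 L
Total volume = 19 + 5 = 24 L
Percentage of A = (19/24) * 100
= 79.17%

79.17


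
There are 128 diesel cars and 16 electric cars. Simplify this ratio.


Find GCD(128, 16)
GCD = 16
Divide both by 16: 128/16 = 8, 16/16 = 1
Simplified ratio = 8:1

8:1


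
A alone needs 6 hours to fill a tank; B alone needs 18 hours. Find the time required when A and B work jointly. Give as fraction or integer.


Rate of A = 1/6 job per hour
Rate of B = 1/18 job per hour
Combined rate = 1/6 + 1/18
Find common denominator: (18 + 6)/(6*18) = 24/108
Combined rate = 2/9 job per hour
Time together = 1 / (2/9) = 9/2 hours

9/2


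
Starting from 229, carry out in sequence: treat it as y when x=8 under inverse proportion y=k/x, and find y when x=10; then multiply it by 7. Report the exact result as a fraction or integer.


Start with 229.
Step 1: Inverse prop: k = (229)*8; new y = k/10 = 229*8/10 = 916/5
Step 2: Multiply by 7: 916/5 * 7 = 6412/5
Final result = 6412/5

6412/5


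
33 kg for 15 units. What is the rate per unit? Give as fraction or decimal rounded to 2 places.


Total kg = 33
Number of units = 15
Unit rate = 33 / 15
= 2.20 kg per unit

2.20


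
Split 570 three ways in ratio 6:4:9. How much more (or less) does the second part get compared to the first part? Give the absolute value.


Total parts = 6 + 4 + 9 = 19
Value per part = 570 / 19 = 30
Shares: 6*30=180, 4*30=120, 9*30=270
Second share = 120, first share = 180
Difference = |120 - 180| = 60

60


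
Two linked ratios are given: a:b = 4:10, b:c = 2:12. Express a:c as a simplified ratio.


Given a:b = 4:10 and b:c = 2:12
Make b consistent. Multiply first ratio by 2: a:b = 8:20
Multiply second ratio by 10: b:c = 20:120
Now b = 20 in both, so a:b:c = 8:20:120
Therefore a:c = 8:120
Simplify by GCD: a:c = 1:15

1:15


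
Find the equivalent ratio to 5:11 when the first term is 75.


Original ratio: 5:11
First term target: 75
Scale factor = 75 / 5 = 15
Multiply second term: 11 * 15 = 165
Equivalent ratio = 75:165

75:165


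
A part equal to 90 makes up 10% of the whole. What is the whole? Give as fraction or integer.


Given: 90 is 10% of the whole
Set up: 90 = 10/100 * whole
whole = 90 * 100 / 10
whole = 9000 / 10
whole = 900

900


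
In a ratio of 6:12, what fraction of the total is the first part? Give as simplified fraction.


Total parts = 6 + 12 = 18
First part fraction = 6/18
Simplify: 6/18 = 1/3

1/3


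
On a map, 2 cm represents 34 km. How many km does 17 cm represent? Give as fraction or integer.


Map scale: 2 cm = 34 km
Measured distance on map = 17 cm
Set up proportion: 17 * 34 / 2
= 578 / 2
= 289 km

289


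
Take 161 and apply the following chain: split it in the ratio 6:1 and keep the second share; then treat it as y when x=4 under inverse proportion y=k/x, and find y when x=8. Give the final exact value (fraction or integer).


Start with 161.
Step 1: Split 6:1, second share = 161 * 1/7 = 23
Step 2: Inverse prop: k = (23)*4; new y = k/8 = 23*4/8 = 23/2
Final result = 23/2

23/2


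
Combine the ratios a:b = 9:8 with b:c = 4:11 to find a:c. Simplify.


Given a:b = 9:8 and b:c = 4:11
Make b consistent. Multiply first ratio by 4: a:b = 36:32
Multiply second ratio by 8: b:c = 32:88
Now b = 32 in both, so a:b:c = 36:32:88
Therefore a:c = 36:88
Simplify by GCD: a:c = 9:22

9:22


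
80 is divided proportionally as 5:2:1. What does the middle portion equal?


Ratio = 5:2:1
Total parts = 5 + 2 + 1 = 8
Value per part = 80 / 8 = 10
First share = 5 * 10 = 50
Middle share = 2 * 10 = 20
Third share = 1 * 10 = 10

20


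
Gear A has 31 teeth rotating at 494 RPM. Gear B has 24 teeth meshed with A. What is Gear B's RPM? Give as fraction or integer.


Gear ratio: teeth_A * RPM_A = teeth_B * RPM_B
31 * 494 = 24 * RPM_B
15314 = 24 * RPM_B
RPM_B = 15314 / 24
RPM_B = 7657/12

7657/12


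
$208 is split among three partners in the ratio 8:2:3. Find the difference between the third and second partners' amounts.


Total parts = 8 + 2 + 3 = 13
Value per part = 208 / 13 = 16
Shares: 8*16=128, 2*16=32, 3*16=48
Third share = 48, second share = 32
Difference = |48 - 32| = 16

16


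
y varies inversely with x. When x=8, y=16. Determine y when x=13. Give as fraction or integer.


Inverse proportion: y = k/x
Find k: k = 8 * 16 = 128
Compute y at x=13: y = 128/13
y = 128/13

128/13


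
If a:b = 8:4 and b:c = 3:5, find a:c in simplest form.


Given a:b = 8:4 and b:c = 3:5
Make b consistent. Multiply first ratio by 3: a:b = 24:12
Multiply second ratio by 4: b:c = 12:20
Now b = 12 in both, so a:b:c = 24:12:20
Therefore a:c = 24:20
Simplify by GCD: a:c = 6:5

6:5


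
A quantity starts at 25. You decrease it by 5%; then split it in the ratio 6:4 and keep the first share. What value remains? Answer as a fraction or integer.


Start with 25.
Step 1: Decrease by 5%: 25 * 95/100 = 95/4
Step 2: Split 6:4, first share = 95/4 * 6/10 = 57/4
Final result = 57/4

57/4


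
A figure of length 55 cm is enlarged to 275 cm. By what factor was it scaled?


Original length = 55 cm
Scaled length = 275 cm
Scale factor = 275 / 55
= 5

5


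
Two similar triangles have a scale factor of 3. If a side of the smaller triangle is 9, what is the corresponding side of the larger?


Similar triangles have proportional sides
Scale factor = 3
Smaller side = 9
Corresponding larger side = 9 * 3
= 27

27


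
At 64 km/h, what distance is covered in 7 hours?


Using distance = speed * time
Speed = 64 km/h
Time = 7 hours
Distance = 64 * 7
= 448 km

448


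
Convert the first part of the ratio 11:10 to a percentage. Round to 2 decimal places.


Total parts = 11 + 10 = 21
First part fraction = 11/21
Percentage = (11/21) * 100
= 0.52381 * 100
= 52.38%

52.38


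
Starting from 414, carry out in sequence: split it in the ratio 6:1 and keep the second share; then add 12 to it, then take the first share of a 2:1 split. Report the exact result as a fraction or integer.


Start with 414.
Step 1: Split 6:1, second share = 414 * 1/7 = 414/7
Step 2: Add 12: 414/7+12=498/7; split 2:1 first = 498/7*2/3 = 332/7
Final result = 332/7

332/7


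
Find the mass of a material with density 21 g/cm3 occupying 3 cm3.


Using mass = density * volume
Density = 21 g/cm3
Volume = 3 cm3
Mass = 21 * 3
= 63 g

63
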